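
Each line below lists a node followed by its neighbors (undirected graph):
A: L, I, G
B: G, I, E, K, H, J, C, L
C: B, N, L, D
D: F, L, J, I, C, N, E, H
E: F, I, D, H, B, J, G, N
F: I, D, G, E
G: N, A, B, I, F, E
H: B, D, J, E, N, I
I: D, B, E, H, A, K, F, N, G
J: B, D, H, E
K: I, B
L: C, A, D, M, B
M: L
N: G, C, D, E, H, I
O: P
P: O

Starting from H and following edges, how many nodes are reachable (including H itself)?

14

BFS from H visits: H, B, D, J, E, N, I, G, K, C, L, F, A, M
Reachable nodes: 14 of 16 total.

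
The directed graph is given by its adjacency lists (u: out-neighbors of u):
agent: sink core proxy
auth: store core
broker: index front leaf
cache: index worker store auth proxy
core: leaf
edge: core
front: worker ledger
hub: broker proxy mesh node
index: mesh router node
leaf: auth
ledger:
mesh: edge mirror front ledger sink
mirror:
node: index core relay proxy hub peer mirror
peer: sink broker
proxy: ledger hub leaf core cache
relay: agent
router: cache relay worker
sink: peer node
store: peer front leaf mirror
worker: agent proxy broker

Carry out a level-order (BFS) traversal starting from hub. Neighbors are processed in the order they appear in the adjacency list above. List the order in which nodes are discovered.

Visit hub; enqueue broker, proxy, mesh, node → queue [broker, proxy, mesh, node]
Visit broker; enqueue index, front, leaf → queue [proxy, mesh, node, index, front, leaf]
Visit proxy; enqueue ledger, core, cache → queue [mesh, node, index, front, leaf, ledger, core, cache]
Visit mesh; enqueue edge, mirror, sink → queue [node, index, front, leaf, ledger, core, cache, edge, mirror, sink]
Visit node; enqueue relay, peer → queue [index, front, leaf, ledger, core, cache, edge, mirror, sink, relay, peer]
Visit index; enqueue router → queue [front, leaf, ledger, core, cache, edge, mirror, sink, relay, peer, router]
Visit front; enqueue worker → queue [leaf, ledger, core, cache, edge, mirror, sink, relay, peer, router, worker]
Visit leaf; enqueue auth → queue [ledger, core, cache, edge, mirror, sink, relay, peer, router, worker, auth]
Visit ledger → queue [core, cache, edge, mirror, sink, relay, peer, router, worker, auth]
Visit core → queue [cache, edge, mirror, sink, relay, peer, router, worker, auth]
Visit cache; enqueue store → queue [edge, mirror, sink, relay, peer, router, worker, auth, store]
Visit edge → queue [mirror, sink, relay, peer, router, worker, auth, store]
Visit mirror → queue [sink, relay, peer, router, worker, auth, store]
Visit sink → queue [relay, peer, router, worker, auth, store]
Visit relay; enqueue agent → queue [peer, router, worker, auth, store, agent]
Visit peer → queue [router, worker, auth, store, agent]
Visit router → queue [worker, auth, store, agent]
Visit worker → queue [auth, store, agent]
Visit auth → queue [store, agent]
Visit store → queue [agent]
Visit agent → queue []

hub, broker, proxy, mesh, node, index, front, leaf, ledger, core, cache, edge, mirror, sink, relay, peer, router, worker, auth, store, agent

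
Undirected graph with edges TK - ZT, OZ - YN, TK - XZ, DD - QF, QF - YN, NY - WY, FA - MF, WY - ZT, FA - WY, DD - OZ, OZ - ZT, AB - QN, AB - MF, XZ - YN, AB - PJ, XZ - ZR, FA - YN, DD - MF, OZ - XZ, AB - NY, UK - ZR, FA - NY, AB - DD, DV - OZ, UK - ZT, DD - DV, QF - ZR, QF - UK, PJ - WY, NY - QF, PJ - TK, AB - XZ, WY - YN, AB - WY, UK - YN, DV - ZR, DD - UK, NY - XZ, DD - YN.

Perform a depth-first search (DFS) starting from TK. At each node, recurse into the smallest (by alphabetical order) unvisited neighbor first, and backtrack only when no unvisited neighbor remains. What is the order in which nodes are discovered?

TK, PJ, AB, DD, DV, OZ, XZ, NY, FA, MF, WY, YN, QF, UK, ZR, ZT, QN

Visit TK
TK → PJ
PJ → AB
AB → DD
DD → DV
DV → OZ
OZ → XZ
XZ → NY
NY → FA
FA → MF
FA → WY
WY → YN
YN → QF
QF → UK
UK → ZR
UK → ZT
AB → QN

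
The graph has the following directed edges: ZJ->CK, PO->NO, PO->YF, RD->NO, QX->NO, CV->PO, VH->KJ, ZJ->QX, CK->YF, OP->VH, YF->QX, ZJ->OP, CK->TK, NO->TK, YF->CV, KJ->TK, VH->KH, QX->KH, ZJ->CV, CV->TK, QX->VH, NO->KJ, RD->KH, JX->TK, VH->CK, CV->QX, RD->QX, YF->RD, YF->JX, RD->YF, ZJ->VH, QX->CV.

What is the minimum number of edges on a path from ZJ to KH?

2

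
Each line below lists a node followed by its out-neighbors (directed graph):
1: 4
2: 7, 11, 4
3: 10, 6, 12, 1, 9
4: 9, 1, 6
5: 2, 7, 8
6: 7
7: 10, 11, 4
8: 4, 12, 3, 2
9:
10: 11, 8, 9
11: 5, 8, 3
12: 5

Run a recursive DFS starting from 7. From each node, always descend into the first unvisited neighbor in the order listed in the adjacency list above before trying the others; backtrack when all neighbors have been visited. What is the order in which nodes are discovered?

Visit 7
7 → 10
10 → 11
11 → 5
5 → 2
2 → 4
4 → 9
4 → 1
4 → 6
5 → 8
8 → 12
8 → 3

7 10 11 5 2 4 9 1 6 8 12 3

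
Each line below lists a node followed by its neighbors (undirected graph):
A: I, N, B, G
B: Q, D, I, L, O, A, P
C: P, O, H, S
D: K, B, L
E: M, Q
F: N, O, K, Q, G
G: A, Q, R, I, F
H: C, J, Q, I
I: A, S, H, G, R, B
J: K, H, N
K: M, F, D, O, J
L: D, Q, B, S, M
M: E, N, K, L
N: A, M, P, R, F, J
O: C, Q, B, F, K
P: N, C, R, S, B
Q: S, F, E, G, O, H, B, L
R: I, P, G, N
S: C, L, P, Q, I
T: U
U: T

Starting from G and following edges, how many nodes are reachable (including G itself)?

19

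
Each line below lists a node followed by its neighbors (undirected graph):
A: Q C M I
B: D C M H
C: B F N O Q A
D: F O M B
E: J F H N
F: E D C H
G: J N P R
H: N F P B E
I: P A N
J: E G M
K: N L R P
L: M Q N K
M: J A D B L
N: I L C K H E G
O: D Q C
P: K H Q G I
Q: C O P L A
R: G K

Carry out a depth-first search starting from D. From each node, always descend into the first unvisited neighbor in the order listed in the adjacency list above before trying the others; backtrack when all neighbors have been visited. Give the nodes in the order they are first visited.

D -> F -> E -> J -> G -> N -> I -> P -> K -> L -> M -> A -> Q -> C -> B -> H -> O -> R

Visit D
D → F
F → E
E → J
J → G
G → N
N → I
I → P
P → K
K → L
L → M
M → A
A → Q
Q → C
C → B
B → H
C → O
K → R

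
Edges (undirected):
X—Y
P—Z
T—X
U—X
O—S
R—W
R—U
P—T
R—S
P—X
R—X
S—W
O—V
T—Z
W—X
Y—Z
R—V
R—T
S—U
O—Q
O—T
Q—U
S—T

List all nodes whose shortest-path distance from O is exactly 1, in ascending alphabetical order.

Q, S, T, V

Level 0: O
Level 1: Q, S, T, V
Level 2: P, R, U, W, X, Z
Level 3: Y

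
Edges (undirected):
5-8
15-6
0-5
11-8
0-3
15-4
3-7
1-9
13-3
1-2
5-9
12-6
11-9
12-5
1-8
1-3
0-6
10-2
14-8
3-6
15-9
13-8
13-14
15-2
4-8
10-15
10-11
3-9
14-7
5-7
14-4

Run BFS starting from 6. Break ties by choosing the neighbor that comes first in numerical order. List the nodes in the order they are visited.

6 -> 0 -> 3 -> 12 -> 15 -> 5 -> 1 -> 7 -> 9 -> 13 -> 2 -> 4 -> 10 -> 8 -> 14 -> 11

Visit 6; enqueue 0, 3, 12, 15 → queue [0, 3, 12, 15]
Visit 0; enqueue 5 → queue [3, 12, 15, 5]
Visit 3; enqueue 1, 7, 9, 13 → queue [12, 15, 5, 1, 7, 9, 13]
Visit 12 → queue [15, 5, 1, 7, 9, 13]
Visit 15; enqueue 2, 4, 10 → queue [5, 1, 7, 9, 13, 2, 4, 10]
Visit 5; enqueue 8 → queue [1, 7, 9, 13, 2, 4, 10, 8]
Visit 1 → queue [7, 9, 13, 2, 4, 10, 8]
Visit 7; enqueue 14 → queue [9, 13, 2, 4, 10, 8, 14]
Visit 9; enqueue 11 → queue [13, 2, 4, 10, 8, 14, 11]
Visit 13 → queue [2, 4, 10, 8, 14, 11]
Visit 2 → queue [4, 10, 8, 14, 11]
Visit 4 → queue [10, 8, 14, 11]
Visit 10 → queue [8, 14, 11]
Visit 8 → queue [14, 11]
Visit 14 → queue [11]
Visit 11 → queue []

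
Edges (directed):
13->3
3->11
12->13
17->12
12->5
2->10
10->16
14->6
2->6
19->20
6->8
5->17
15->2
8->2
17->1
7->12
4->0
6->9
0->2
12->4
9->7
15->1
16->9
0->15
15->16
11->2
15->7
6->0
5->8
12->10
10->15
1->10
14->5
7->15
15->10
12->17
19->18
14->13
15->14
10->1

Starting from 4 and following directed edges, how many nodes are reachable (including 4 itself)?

BFS from 4 visits: 4, 0, 2, 15, 6, 10, 1, 7, 14, 16, 8, 9, 12, 5, 13, 17, 3, 11
Reachable nodes: 18 of 21 total.

18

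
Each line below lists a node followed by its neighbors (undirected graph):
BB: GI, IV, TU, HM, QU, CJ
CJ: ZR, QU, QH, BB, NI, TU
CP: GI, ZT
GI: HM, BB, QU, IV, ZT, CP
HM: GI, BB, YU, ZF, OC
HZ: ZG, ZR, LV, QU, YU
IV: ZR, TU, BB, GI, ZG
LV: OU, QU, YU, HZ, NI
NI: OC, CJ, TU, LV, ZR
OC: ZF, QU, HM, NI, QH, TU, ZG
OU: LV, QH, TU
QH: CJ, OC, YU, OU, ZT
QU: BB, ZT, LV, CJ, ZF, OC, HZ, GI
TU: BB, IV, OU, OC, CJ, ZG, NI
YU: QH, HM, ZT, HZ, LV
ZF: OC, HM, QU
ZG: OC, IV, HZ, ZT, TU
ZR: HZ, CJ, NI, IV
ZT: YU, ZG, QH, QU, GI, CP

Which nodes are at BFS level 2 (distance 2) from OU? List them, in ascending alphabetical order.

BB, CJ, HZ, IV, NI, OC, QU, YU, ZG, ZT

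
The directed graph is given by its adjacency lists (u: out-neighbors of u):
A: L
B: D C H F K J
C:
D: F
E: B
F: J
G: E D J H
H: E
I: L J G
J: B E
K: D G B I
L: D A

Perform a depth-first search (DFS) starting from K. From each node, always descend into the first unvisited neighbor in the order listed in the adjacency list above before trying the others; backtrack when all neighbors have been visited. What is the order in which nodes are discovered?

K D F J B C H E G I L A

Visit K
K → D
D → F
F → J
J → B
B → C
B → H
H → E
K → G
K → I
I → L
L → A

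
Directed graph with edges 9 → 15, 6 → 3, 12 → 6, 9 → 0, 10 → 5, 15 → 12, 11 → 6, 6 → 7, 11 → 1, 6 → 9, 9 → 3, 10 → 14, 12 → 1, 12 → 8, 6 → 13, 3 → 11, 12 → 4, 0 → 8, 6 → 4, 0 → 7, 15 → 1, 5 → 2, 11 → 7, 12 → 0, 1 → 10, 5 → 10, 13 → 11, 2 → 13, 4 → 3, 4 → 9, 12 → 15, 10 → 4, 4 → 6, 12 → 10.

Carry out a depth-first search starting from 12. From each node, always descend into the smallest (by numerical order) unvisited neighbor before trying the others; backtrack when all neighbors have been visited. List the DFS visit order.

12 0 7 8 1 10 4 3 11 6 9 15 13 5 2 14

Visit 12
12 → 0
0 → 7
0 → 8
12 → 1
1 → 10
10 → 4
4 → 3
3 → 11
11 → 6
6 → 9
9 → 15
6 → 13
10 → 5
5 → 2
10 → 14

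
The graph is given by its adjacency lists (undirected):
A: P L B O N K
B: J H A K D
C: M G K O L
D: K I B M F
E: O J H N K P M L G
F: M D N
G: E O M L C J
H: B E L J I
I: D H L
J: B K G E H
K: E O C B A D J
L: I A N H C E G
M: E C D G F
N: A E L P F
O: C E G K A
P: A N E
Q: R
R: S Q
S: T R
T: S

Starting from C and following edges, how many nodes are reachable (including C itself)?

16

BFS from C visits: C, G, K, L, M, O, E, J, A, B, D, H, I, N, F, P
Reachable nodes: 16 of 20 total.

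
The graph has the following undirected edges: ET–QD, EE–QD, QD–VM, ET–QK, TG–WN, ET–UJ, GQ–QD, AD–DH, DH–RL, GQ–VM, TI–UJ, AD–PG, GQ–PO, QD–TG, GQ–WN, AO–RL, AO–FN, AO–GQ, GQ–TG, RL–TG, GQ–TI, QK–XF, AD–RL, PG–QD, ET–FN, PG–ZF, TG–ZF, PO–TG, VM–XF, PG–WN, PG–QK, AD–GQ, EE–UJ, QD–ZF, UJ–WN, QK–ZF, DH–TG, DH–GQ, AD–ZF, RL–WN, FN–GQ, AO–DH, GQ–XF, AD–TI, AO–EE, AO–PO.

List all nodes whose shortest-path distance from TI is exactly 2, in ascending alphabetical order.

AO, DH, EE, ET, FN, PG, PO, QD, RL, TG, VM, WN, XF, ZF

Level 0: TI
Level 1: AD, GQ, UJ
Level 2: AO, DH, EE, ET, FN, PG, PO, QD, RL, TG, VM, WN, XF, ZF
Level 3: QK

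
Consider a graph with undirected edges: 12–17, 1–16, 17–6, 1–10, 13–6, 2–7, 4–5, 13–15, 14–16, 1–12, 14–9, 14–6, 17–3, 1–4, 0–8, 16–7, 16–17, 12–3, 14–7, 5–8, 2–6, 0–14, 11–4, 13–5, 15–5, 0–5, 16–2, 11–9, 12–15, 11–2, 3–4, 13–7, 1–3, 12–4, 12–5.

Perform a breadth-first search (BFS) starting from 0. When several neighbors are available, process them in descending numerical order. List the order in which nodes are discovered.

0 -> 14 -> 8 -> 5 -> 16 -> 9 -> 7 -> 6 -> 15 -> 13 -> 12 -> 4 -> 17 -> 2 -> 1 -> 11 -> 3 -> 10

Visit 0; enqueue 14, 8, 5 → queue [14, 8, 5]
Visit 14; enqueue 16, 9, 7, 6 → queue [8, 5, 16, 9, 7, 6]
Visit 8 → queue [5, 16, 9, 7, 6]
Visit 5; enqueue 15, 13, 12, 4 → queue [16, 9, 7, 6, 15, 13, 12, 4]
Visit 16; enqueue 17, 2, 1 → queue [9, 7, 6, 15, 13, 12, 4, 17, 2, 1]
Visit 9; enqueue 11 → queue [7, 6, 15, 13, 12, 4, 17, 2, 1, 11]
Visit 7 → queue [6, 15, 13, 12, 4, 17, 2, 1, 11]
Visit 6 → queue [15, 13, 12, 4, 17, 2, 1, 11]
Visit 15 → queue [13, 12, 4, 17, 2, 1, 11]
Visit 13 → queue [12, 4, 17, 2, 1, 11]
Visit 12; enqueue 3 → queue [4, 17, 2, 1, 11, 3]
Visit 4 → queue [17, 2, 1, 11, 3]
Visit 17 → queue [2, 1, 11, 3]
Visit 2 → queue [1, 11, 3]
Visit 1; enqueue 10 → queue [11, 3, 10]
Visit 11 → queue [3, 10]
Visit 3 → queue [10]
Visit 10 → queue []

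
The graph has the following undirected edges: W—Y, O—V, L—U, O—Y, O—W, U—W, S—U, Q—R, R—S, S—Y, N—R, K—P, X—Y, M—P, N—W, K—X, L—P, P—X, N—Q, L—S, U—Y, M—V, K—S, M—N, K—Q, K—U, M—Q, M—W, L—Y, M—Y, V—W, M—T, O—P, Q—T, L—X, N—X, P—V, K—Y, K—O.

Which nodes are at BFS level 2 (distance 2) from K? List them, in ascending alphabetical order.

Level 0: K
Level 1: O, P, Q, S, U, X, Y
Level 2: L, M, N, R, T, V, W

L, M, N, R, T, V, W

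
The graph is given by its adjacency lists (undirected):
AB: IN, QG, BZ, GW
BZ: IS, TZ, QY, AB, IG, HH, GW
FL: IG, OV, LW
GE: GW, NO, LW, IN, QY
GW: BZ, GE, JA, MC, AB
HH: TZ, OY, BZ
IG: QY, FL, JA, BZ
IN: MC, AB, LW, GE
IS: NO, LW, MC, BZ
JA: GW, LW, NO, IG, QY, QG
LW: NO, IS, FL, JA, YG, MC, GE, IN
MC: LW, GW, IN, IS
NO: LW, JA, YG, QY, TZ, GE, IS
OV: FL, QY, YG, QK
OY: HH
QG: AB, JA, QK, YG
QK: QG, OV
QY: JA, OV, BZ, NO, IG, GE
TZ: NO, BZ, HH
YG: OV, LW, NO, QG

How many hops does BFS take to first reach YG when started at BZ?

3

Level 0: BZ
Level 1: AB, GW, HH, IG, IS, QY, TZ
Level 2: FL, GE, IN, JA, LW, MC, NO, OV, OY, QG
Level 3: QK, YG
YG first appears at level 3.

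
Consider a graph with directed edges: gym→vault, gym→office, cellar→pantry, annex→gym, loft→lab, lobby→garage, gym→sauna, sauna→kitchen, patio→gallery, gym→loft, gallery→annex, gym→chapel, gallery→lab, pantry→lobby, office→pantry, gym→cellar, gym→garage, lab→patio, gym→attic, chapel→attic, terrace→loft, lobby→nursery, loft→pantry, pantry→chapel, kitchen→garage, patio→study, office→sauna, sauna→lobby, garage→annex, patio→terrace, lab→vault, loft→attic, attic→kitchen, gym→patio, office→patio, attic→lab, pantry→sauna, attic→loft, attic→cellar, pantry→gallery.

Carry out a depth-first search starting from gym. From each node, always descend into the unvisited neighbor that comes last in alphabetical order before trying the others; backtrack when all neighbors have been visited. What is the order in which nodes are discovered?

gym vault sauna lobby nursery garage annex kitchen patio terrace loft pantry gallery lab chapel attic cellar study office

Visit gym
gym → vault
gym → sauna
sauna → lobby
lobby → nursery
lobby → garage
garage → annex
sauna → kitchen
gym → patio
patio → terrace
terrace → loft
loft → pantry
pantry → gallery
gallery → lab
pantry → chapel
chapel → attic
attic → cellar
patio → study
gym → office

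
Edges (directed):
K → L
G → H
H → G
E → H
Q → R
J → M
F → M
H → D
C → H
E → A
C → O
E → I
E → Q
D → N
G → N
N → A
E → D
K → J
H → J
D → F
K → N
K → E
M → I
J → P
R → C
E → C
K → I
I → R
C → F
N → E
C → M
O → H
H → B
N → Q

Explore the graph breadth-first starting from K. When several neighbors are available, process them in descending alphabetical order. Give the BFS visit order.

K → N → L → J → I → E → Q → A → P → M → R → H → D → C → G → B → F → O

Visit K; enqueue N, L, J, I, E → queue [N, L, J, I, E]
Visit N; enqueue Q, A → queue [L, J, I, E, Q, A]
Visit L → queue [J, I, E, Q, A]
Visit J; enqueue P, M → queue [I, E, Q, A, P, M]
Visit I; enqueue R → queue [E, Q, A, P, M, R]
Visit E; enqueue H, D, C → queue [Q, A, P, M, R, H, D, C]
Visit Q → queue [A, P, M, R, H, D, C]
Visit A → queue [P, M, R, H, D, C]
Visit P → queue [M, R, H, D, C]
Visit M → queue [R, H, D, C]
Visit R → queue [H, D, C]
Visit H; enqueue G, B → queue [D, C, G, B]
Visit D; enqueue F → queue [C, G, B, F]
Visit C; enqueue O → queue [G, B, F, O]
Visit G → queue [B, F, O]
Visit B → queue [F, O]
Visit F → queue [O]
Visit O → queue []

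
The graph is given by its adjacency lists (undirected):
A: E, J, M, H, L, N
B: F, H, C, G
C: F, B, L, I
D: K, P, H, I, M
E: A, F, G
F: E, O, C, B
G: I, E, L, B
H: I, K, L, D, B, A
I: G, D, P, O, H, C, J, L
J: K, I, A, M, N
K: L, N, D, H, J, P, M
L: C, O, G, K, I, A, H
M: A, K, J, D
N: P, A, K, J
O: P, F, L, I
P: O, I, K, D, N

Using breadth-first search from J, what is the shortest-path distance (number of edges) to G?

Level 0: J
Level 1: A, I, K, M, N
Level 2: C, D, E, G, H, L, O, P
Level 3: B, F
G first appears at level 2.

2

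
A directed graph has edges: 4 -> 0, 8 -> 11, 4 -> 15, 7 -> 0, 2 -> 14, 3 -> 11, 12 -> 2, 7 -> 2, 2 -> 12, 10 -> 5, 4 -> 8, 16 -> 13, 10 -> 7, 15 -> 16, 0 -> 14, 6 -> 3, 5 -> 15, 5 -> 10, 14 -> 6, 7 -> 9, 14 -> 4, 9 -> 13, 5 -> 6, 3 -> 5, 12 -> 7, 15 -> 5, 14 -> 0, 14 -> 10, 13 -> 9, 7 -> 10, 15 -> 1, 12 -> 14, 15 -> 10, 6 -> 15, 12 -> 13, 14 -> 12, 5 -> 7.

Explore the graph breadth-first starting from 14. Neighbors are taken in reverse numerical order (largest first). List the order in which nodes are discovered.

Visit 14; enqueue 12, 10, 6, 4, 0 → queue [12, 10, 6, 4, 0]
Visit 12; enqueue 13, 7, 2 → queue [10, 6, 4, 0, 13, 7, 2]
Visit 10; enqueue 5 → queue [6, 4, 0, 13, 7, 2, 5]
Visit 6; enqueue 15, 3 → queue [4, 0, 13, 7, 2, 5, 15, 3]
Visit 4; enqueue 8 → queue [0, 13, 7, 2, 5, 15, 3, 8]
Visit 0 → queue [13, 7, 2, 5, 15, 3, 8]
Visit 13; enqueue 9 → queue [7, 2, 5, 15, 3, 8, 9]
Visit 7 → queue [2, 5, 15, 3, 8, 9]
Visit 2 → queue [5, 15, 3, 8, 9]
Visit 5 → queue [15, 3, 8, 9]
Visit 15; enqueue 16, 1 → queue [3, 8, 9, 16, 1]
Visit 3; enqueue 11 → queue [8, 9, 16, 1, 11]
Visit 8 → queue [9, 16, 1, 11]
Visit 9 → queue [16, 1, 11]
Visit 16 → queue [1, 11]
Visit 1 → queue [11]
Visit 11 → queue []

14, 12, 10, 6, 4, 0, 13, 7, 2, 5, 15, 3, 8, 9, 16, 1, 11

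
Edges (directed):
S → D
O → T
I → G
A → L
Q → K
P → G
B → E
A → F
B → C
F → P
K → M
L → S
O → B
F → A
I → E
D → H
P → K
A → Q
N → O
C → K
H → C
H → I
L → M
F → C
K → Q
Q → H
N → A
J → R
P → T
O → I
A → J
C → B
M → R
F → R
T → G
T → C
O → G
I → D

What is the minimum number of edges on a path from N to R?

Level 0: N
Level 1: A, O
Level 2: B, F, G, I, J, L, Q, T
Level 3: C, D, E, H, K, M, P, R, S
R first appears at level 3.

3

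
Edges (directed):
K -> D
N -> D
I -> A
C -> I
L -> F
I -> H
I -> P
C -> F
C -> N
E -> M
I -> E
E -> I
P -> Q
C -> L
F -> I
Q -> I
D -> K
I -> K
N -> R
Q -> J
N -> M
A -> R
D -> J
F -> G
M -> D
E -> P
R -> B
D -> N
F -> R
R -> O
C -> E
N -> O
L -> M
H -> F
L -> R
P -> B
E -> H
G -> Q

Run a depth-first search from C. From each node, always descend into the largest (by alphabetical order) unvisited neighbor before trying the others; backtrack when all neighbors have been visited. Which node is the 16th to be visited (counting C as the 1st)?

E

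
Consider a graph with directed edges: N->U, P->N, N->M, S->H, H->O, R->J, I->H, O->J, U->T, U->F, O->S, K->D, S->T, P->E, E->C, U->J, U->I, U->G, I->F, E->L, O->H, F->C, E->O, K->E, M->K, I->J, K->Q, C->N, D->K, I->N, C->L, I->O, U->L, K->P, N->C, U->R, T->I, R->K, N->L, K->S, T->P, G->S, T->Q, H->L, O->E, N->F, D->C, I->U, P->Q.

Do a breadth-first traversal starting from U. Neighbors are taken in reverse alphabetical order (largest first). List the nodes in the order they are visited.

U → T → R → L → J → I → G → F → Q → P → K → O → N → H → S → C → E → D → M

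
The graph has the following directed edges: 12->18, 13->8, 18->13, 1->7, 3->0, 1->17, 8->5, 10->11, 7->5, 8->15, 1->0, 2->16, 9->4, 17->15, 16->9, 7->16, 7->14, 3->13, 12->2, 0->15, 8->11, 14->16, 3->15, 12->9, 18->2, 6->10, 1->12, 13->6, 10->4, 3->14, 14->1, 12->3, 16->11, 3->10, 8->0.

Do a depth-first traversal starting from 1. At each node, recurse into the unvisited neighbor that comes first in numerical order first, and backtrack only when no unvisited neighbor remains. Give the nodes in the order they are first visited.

1, 0, 15, 7, 5, 14, 16, 9, 4, 11, 12, 2, 3, 10, 13, 6, 8, 18, 17

Visit 1
1 → 0
0 → 15
1 → 7
7 → 5
7 → 14
14 → 16
16 → 9
9 → 4
16 → 11
1 → 12
12 → 2
12 → 3
3 → 10
3 → 13
13 → 6
13 → 8
12 → 18
1 → 17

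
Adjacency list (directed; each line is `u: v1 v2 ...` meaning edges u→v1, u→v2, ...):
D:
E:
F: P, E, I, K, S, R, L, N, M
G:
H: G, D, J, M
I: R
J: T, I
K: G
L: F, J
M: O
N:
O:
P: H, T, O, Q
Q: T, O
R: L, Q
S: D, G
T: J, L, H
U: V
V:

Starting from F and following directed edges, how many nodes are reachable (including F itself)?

BFS from F visits: F, E, I, K, L, M, N, P, R, S, G, J, O, H, Q, T, D
Reachable nodes: 17 of 19 total.

17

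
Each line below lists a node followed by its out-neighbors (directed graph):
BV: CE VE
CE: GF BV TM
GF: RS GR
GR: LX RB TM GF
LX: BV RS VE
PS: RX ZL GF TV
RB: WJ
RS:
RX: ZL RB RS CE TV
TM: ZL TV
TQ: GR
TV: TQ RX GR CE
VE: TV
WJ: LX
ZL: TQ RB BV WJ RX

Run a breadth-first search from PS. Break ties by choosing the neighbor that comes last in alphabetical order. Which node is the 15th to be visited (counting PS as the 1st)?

Visit PS; enqueue ZL, TV, RX, GF → queue [ZL, TV, RX, GF]
Visit ZL; enqueue WJ, TQ, RB, BV → queue [TV, RX, GF, WJ, TQ, RB, BV]
Visit TV; enqueue GR, CE → queue [RX, GF, WJ, TQ, RB, BV, GR, CE]
Visit RX; enqueue RS → queue [GF, WJ, TQ, RB, BV, GR, CE, RS]
Visit GF → queue [WJ, TQ, RB, BV, GR, CE, RS]
Visit WJ; enqueue LX → queue [TQ, RB, BV, GR, CE, RS, LX]
Visit TQ → queue [RB, BV, GR, CE, RS, LX]
Visit RB → queue [BV, GR, CE, RS, LX]
Visit BV; enqueue VE → queue [GR, CE, RS, LX, VE]
Visit GR; enqueue TM → queue [CE, RS, LX, VE, TM]
Visit CE → queue [RS, LX, VE, TM]
Visit RS → queue [LX, VE, TM]
Visit LX → queue [VE, TM]
Visit VE → queue [TM]
Visit TM → queue []

Visit order: PS, ZL, TV, RX, GF, WJ, TQ, RB, BV, GR, CE, RS, LX, VE, TM

TM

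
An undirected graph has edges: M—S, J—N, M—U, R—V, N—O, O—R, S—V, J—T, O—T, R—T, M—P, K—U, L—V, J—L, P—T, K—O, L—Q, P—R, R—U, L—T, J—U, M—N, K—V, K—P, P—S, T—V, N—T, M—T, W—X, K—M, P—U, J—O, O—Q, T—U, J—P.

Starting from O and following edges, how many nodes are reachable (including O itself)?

BFS from O visits: O, J, K, N, Q, R, T, L, P, U, M, V, S
Reachable nodes: 13 of 15 total.

13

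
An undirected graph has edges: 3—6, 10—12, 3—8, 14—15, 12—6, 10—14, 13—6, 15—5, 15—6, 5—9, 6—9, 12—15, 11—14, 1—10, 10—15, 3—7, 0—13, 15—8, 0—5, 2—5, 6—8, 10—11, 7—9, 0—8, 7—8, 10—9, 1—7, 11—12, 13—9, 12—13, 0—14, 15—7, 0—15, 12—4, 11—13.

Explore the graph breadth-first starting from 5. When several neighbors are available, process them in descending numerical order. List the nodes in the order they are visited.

5 -> 15 -> 9 -> 2 -> 0 -> 14 -> 12 -> 10 -> 8 -> 7 -> 6 -> 13 -> 11 -> 4 -> 1 -> 3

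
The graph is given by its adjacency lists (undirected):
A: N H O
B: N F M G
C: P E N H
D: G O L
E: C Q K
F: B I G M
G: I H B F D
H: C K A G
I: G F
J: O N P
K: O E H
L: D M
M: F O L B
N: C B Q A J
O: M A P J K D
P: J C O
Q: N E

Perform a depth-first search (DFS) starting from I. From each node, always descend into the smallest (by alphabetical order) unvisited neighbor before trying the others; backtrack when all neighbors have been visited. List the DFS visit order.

I, F, B, G, D, L, M, O, A, H, C, E, K, Q, N, J, P

Visit I
I → F
F → B
B → G
G → D
D → L
L → M
M → O
O → A
A → H
H → C
C → E
E → K
E → Q
Q → N
N → J
J → P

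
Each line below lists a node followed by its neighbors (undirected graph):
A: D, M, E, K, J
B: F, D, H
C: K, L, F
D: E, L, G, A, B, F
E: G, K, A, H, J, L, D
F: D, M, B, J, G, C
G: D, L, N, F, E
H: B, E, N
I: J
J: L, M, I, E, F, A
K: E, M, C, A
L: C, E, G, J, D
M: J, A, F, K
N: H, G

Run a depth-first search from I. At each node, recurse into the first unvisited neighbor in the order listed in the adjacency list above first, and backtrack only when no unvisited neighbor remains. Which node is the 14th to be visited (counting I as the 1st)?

N

Visit I
I → J
J → L
L → C
C → K
K → E
E → G
G → D
D → A
A → M
M → F
F → B
B → H
H → N

Visit order: I, J, L, C, K, E, G, D, A, M, F, B, H, N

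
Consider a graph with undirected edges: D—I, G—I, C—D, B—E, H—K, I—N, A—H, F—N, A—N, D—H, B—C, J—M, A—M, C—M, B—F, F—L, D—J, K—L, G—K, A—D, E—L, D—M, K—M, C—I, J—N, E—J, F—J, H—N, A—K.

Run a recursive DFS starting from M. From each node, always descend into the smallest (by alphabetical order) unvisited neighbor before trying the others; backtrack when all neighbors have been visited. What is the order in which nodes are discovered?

M → A → D → C → B → E → J → F → L → K → G → I → N → H

Visit M
M → A
A → D
D → C
C → B
B → E
E → J
J → F
F → L
L → K
K → G
G → I
I → N
N → H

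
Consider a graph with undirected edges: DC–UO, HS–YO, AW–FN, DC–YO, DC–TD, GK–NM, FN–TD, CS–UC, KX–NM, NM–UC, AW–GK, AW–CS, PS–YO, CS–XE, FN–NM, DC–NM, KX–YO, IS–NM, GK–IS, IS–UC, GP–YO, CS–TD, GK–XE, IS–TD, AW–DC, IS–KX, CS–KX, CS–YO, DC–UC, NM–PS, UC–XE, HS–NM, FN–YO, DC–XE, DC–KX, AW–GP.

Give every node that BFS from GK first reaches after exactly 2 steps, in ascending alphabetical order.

Level 0: GK
Level 1: AW, IS, NM, XE
Level 2: CS, DC, FN, GP, HS, KX, PS, TD, UC
Level 3: UO, YO

CS, DC, FN, GP, HS, KX, PS, TD, UC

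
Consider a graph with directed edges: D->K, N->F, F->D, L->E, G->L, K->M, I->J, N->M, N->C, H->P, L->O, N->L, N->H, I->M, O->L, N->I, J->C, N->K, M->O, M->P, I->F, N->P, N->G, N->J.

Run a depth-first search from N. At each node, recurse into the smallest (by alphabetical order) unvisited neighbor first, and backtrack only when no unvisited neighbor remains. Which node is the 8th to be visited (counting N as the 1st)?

Visit N
N → C
N → F
F → D
D → K
K → M
M → O
O → L
L → E
M → P
N → G
N → H
N → I
I → J

Visit order: N, C, F, D, K, M, O, L, E, P, G, H, I, J

L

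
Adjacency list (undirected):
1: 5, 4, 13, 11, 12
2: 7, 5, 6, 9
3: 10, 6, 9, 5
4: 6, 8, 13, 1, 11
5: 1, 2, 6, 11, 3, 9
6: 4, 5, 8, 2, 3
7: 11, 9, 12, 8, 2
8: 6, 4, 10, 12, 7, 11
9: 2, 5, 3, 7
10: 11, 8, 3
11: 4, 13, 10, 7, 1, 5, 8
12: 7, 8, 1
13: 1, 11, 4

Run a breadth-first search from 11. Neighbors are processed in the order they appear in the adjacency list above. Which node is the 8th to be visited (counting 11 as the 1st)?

Visit 11; enqueue 4, 13, 10, 7, 1, 5, 8 → queue [4, 13, 10, 7, 1, 5, 8]
Visit 4; enqueue 6 → queue [13, 10, 7, 1, 5, 8, 6]
Visit 13 → queue [10, 7, 1, 5, 8, 6]
Visit 10; enqueue 3 → queue [7, 1, 5, 8, 6, 3]
Visit 7; enqueue 9, 12, 2 → queue [1, 5, 8, 6, 3, 9, 12, 2]
Visit 1 → queue [5, 8, 6, 3, 9, 12, 2]
Visit 5 → queue [8, 6, 3, 9, 12, 2]
Visit 8 → queue [6, 3, 9, 12, 2]
Visit 6 → queue [3, 9, 12, 2]
Visit 3 → queue [9, 12, 2]
Visit 9 → queue [12, 2]
Visit 12 → queue [2]
Visit 2 → queue []

Visit order: 11, 4, 13, 10, 7, 1, 5, 8, 6, 3, 9, 12, 2

8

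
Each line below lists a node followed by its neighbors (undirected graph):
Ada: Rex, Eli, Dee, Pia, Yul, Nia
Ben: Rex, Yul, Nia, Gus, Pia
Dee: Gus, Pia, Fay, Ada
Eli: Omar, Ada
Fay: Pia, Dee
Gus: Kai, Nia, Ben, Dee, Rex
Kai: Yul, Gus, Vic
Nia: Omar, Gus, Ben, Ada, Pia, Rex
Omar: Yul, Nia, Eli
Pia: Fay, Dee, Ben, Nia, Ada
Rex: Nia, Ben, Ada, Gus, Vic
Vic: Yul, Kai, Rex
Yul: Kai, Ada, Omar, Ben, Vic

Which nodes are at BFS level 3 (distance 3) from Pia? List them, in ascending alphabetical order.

Kai, Vic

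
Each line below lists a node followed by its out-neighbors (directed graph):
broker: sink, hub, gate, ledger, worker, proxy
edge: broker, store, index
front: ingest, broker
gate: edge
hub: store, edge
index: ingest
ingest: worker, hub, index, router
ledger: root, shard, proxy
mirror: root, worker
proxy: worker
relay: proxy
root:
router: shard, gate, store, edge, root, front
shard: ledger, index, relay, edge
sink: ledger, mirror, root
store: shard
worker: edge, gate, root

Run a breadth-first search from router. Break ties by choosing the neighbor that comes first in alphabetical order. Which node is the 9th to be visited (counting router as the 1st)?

Visit router; enqueue edge, front, gate, root, shard, store → queue [edge, front, gate, root, shard, store]
Visit edge; enqueue broker, index → queue [front, gate, root, shard, store, broker, index]
Visit front; enqueue ingest → queue [gate, root, shard, store, broker, index, ingest]
Visit gate → queue [root, shard, store, broker, index, ingest]
Visit root → queue [shard, store, broker, index, ingest]
Visit shard; enqueue ledger, relay → queue [store, broker, index, ingest, ledger, relay]
Visit store → queue [broker, index, ingest, ledger, relay]
Visit broker; enqueue hub, proxy, sink, worker → queue [index, ingest, ledger, relay, hub, proxy, sink, worker]
Visit index → queue [ingest, ledger, relay, hub, proxy, sink, worker]
Visit ingest → queue [ledger, relay, hub, proxy, sink, worker]
Visit ledger → queue [relay, hub, proxy, sink, worker]
Visit relay → queue [hub, proxy, sink, worker]
Visit hub → queue [proxy, sink, worker]
Visit proxy → queue [sink, worker]
Visit sink; enqueue mirror → queue [worker, mirror]
Visit worker → queue [mirror]
Visit mirror → queue []

Visit order: router, edge, front, gate, root, shard, store, broker, index, ingest, ledger, relay, hub, proxy, sink, worker, mirror

index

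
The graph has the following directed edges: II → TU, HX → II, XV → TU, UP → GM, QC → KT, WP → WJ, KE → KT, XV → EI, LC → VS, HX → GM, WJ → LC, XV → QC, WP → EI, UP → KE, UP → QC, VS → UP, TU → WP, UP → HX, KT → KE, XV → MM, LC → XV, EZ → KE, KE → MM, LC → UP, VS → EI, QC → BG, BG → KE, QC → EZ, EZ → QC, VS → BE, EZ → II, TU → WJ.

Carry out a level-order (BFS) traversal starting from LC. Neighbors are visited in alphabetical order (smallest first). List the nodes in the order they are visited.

LC, UP, VS, XV, GM, HX, KE, QC, BE, EI, MM, TU, II, KT, BG, EZ, WJ, WP

Visit LC; enqueue UP, VS, XV → queue [UP, VS, XV]
Visit UP; enqueue GM, HX, KE, QC → queue [VS, XV, GM, HX, KE, QC]
Visit VS; enqueue BE, EI → queue [XV, GM, HX, KE, QC, BE, EI]
Visit XV; enqueue MM, TU → queue [GM, HX, KE, QC, BE, EI, MM, TU]
Visit GM → queue [HX, KE, QC, BE, EI, MM, TU]
Visit HX; enqueue II → queue [KE, QC, BE, EI, MM, TU, II]
Visit KE; enqueue KT → queue [QC, BE, EI, MM, TU, II, KT]
Visit QC; enqueue BG, EZ → queue [BE, EI, MM, TU, II, KT, BG, EZ]
Visit BE → queue [EI, MM, TU, II, KT, BG, EZ]
Visit EI → queue [MM, TU, II, KT, BG, EZ]
Visit MM → queue [TU, II, KT, BG, EZ]
Visit TU; enqueue WJ, WP → queue [II, KT, BG, EZ, WJ, WP]
Visit II → queue [KT, BG, EZ, WJ, WP]
Visit KT → queue [BG, EZ, WJ, WP]
Visit BG → queue [EZ, WJ, WP]
Visit EZ → queue [WJ, WP]
Visit WJ → queue [WP]
Visit WP → queue []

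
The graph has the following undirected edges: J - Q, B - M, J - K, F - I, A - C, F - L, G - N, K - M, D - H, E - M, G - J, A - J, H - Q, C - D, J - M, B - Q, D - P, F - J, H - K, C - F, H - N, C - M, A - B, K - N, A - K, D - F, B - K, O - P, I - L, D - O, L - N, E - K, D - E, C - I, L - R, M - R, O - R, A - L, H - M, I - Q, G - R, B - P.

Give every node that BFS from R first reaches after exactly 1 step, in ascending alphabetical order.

Level 0: R
Level 1: G, L, M, O
Level 2: A, B, C, D, E, F, H, I, J, K, N, P
Level 3: Q

G, L, M, O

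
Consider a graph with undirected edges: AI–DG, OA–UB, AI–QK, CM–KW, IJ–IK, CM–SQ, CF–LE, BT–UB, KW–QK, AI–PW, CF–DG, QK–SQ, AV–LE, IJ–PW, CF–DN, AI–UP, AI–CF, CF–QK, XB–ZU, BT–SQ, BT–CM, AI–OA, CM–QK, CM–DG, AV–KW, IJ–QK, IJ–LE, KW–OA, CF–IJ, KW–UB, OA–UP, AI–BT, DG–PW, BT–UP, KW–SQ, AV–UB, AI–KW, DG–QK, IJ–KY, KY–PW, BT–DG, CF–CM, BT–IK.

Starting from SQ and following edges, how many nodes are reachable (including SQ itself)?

18

BFS from SQ visits: SQ, QK, KW, CM, BT, IJ, DG, CF, AI, UB, OA, AV, UP, IK, PW, LE, KY, DN
Reachable nodes: 18 of 20 total.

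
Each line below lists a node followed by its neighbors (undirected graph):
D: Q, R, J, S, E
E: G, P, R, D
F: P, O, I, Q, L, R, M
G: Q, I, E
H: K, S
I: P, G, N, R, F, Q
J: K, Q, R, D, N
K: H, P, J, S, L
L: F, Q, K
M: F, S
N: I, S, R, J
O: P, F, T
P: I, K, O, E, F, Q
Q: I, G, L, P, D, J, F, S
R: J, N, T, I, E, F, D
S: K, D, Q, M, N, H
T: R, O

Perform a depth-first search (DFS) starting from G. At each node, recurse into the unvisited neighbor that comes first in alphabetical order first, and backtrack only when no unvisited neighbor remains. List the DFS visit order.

G, E, D, J, K, H, S, M, F, I, N, R, T, O, P, Q, L

Visit G
G → E
E → D
D → J
J → K
K → H
H → S
S → M
M → F
F → I
I → N
N → R
R → T
T → O
O → P
P → Q
Q → L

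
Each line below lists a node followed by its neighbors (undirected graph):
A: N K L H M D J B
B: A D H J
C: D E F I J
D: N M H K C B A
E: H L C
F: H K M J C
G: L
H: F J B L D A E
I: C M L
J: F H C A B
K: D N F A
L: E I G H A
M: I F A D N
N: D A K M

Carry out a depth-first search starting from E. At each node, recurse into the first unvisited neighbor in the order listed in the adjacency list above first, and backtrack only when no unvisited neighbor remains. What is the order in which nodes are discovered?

Visit E
E → H
H → F
F → K
K → D
D → N
N → A
A → L
L → I
I → C
C → J
J → B
I → M
L → G

E → H → F → K → D → N → A → L → I → C → J → B → M → G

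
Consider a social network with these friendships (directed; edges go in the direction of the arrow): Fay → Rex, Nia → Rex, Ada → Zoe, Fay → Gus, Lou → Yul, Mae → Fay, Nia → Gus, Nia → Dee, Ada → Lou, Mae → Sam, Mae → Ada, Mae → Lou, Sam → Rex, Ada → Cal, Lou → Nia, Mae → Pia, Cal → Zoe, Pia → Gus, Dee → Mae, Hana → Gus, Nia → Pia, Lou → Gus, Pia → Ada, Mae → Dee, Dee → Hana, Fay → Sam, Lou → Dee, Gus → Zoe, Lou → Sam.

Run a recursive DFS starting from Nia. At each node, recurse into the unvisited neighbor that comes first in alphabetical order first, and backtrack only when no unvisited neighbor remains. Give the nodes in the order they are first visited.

Visit Nia
Nia → Dee
Dee → Hana
Hana → Gus
Gus → Zoe
Dee → Mae
Mae → Ada
Ada → Cal
Ada → Lou
Lou → Sam
Sam → Rex
Lou → Yul
Mae → Fay
Mae → Pia

Nia, Dee, Hana, Gus, Zoe, Mae, Ada, Cal, Lou, Sam, Rex, Yul, Fay, Pia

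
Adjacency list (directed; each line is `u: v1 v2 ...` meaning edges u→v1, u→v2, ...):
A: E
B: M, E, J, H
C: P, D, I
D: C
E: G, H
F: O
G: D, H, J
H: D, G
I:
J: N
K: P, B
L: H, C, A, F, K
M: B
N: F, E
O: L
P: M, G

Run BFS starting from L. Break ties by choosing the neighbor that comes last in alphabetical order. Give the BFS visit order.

L -> K -> H -> F -> C -> A -> P -> B -> G -> D -> O -> I -> E -> M -> J -> N

Visit L; enqueue K, H, F, C, A → queue [K, H, F, C, A]
Visit K; enqueue P, B → queue [H, F, C, A, P, B]
Visit H; enqueue G, D → queue [F, C, A, P, B, G, D]
Visit F; enqueue O → queue [C, A, P, B, G, D, O]
Visit C; enqueue I → queue [A, P, B, G, D, O, I]
Visit A; enqueue E → queue [P, B, G, D, O, I, E]
Visit P; enqueue M → queue [B, G, D, O, I, E, M]
Visit B; enqueue J → queue [G, D, O, I, E, M, J]
Visit G → queue [D, O, I, E, M, J]
Visit D → queue [O, I, E, M, J]
Visit O → queue [I, E, M, J]
Visit I → queue [E, M, J]
Visit E → queue [M, J]
Visit M → queue [J]
Visit J; enqueue N → queue [N]
Visit N → queue []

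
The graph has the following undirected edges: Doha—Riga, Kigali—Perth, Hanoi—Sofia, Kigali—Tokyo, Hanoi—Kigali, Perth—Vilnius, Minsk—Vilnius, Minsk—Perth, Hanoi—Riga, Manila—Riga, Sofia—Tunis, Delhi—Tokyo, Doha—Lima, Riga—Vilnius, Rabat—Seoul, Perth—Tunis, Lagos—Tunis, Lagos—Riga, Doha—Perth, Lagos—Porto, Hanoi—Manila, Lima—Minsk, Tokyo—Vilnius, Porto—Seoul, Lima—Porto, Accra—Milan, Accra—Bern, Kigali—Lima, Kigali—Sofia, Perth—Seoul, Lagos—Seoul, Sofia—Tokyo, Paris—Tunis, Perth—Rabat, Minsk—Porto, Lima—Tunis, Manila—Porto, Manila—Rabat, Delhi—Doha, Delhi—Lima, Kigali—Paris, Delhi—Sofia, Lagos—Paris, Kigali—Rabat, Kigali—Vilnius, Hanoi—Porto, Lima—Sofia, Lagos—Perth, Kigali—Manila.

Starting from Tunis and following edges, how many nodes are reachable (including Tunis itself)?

BFS from Tunis visits: Tunis, Lagos, Lima, Paris, Perth, Sofia, Porto, Riga, Seoul, Delhi, Doha, Kigali, Minsk, Rabat, Vilnius, Hanoi, Tokyo, Manila
Reachable nodes: 18 of 21 total.

18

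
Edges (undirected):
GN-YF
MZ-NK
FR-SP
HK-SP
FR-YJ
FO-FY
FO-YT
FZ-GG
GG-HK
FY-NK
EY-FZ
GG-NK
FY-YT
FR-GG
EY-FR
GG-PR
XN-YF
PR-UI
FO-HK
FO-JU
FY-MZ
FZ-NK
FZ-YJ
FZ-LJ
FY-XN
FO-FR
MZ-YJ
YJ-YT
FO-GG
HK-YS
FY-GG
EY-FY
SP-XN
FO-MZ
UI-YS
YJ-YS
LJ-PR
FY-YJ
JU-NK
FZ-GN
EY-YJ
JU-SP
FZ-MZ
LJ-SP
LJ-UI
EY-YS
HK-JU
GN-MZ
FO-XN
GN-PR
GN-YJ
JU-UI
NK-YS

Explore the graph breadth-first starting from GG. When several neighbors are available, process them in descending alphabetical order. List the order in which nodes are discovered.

Visit GG; enqueue PR, NK, HK, FZ, FY, FR, FO → queue [PR, NK, HK, FZ, FY, FR, FO]
Visit PR; enqueue UI, LJ, GN → queue [NK, HK, FZ, FY, FR, FO, UI, LJ, GN]
Visit NK; enqueue YS, MZ, JU → queue [HK, FZ, FY, FR, FO, UI, LJ, GN, YS, MZ, JU]
Visit HK; enqueue SP → queue [FZ, FY, FR, FO, UI, LJ, GN, YS, MZ, JU, SP]
Visit FZ; enqueue YJ, EY → queue [FY, FR, FO, UI, LJ, GN, YS, MZ, JU, SP, YJ, EY]
Visit FY; enqueue YT, XN → queue [FR, FO, UI, LJ, GN, YS, MZ, JU, SP, YJ, EY, YT, XN]
Visit FR → queue [FO, UI, LJ, GN, YS, MZ, JU, SP, YJ, EY, YT, XN]
Visit FO → queue [UI, LJ, GN, YS, MZ, JU, SP, YJ, EY, YT, XN]
Visit UI → queue [LJ, GN, YS, MZ, JU, SP, YJ, EY, YT, XN]
Visit LJ → queue [GN, YS, MZ, JU, SP, YJ, EY, YT, XN]
Visit GN; enqueue YF → queue [YS, MZ, JU, SP, YJ, EY, YT, XN, YF]
Visit YS → queue [MZ, JU, SP, YJ, EY, YT, XN, YF]
Visit MZ → queue [JU, SP, YJ, EY, YT, XN, YF]
Visit JU → queue [SP, YJ, EY, YT, XN, YF]
Visit SP → queue [YJ, EY, YT, XN, YF]
Visit YJ → queue [EY, YT, XN, YF]
Visit EY → queue [YT, XN, YF]
Visit YT → queue [XN, YF]
Visit XN → queue [YF]
Visit YF → queue []

GG → PR → NK → HK → FZ → FY → FR → FO → UI → LJ → GN → YS → MZ → JU → SP → YJ → EY → YT → XN → YF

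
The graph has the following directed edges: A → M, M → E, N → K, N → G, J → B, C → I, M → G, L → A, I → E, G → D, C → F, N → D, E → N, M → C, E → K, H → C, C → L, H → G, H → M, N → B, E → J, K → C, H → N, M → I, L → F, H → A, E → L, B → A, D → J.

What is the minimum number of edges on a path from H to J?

3

Level 0: H
Level 1: A, C, G, M, N
Level 2: B, D, E, F, I, K, L
Level 3: J
J first appears at level 3.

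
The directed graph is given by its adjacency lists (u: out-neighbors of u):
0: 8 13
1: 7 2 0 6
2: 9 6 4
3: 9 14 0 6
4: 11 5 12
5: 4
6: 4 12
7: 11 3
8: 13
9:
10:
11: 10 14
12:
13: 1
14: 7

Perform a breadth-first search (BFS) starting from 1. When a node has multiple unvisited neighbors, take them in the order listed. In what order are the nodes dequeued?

Visit 1; enqueue 7, 2, 0, 6 → queue [7, 2, 0, 6]
Visit 7; enqueue 11, 3 → queue [2, 0, 6, 11, 3]
Visit 2; enqueue 9, 4 → queue [0, 6, 11, 3, 9, 4]
Visit 0; enqueue 8, 13 → queue [6, 11, 3, 9, 4, 8, 13]
Visit 6; enqueue 12 → queue [11, 3, 9, 4, 8, 13, 12]
Visit 11; enqueue 10, 14 → queue [3, 9, 4, 8, 13, 12, 10, 14]
Visit 3 → queue [9, 4, 8, 13, 12, 10, 14]
Visit 9 → queue [4, 8, 13, 12, 10, 14]
Visit 4; enqueue 5 → queue [8, 13, 12, 10, 14, 5]
Visit 8 → queue [13, 12, 10, 14, 5]
Visit 13 → queue [12, 10, 14, 5]
Visit 12 → queue [10, 14, 5]
Visit 10 → queue [14, 5]
Visit 14 → queue [5]
Visit 5 → queue []

1 7 2 0 6 11 3 9 4 8 13 12 10 14 5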